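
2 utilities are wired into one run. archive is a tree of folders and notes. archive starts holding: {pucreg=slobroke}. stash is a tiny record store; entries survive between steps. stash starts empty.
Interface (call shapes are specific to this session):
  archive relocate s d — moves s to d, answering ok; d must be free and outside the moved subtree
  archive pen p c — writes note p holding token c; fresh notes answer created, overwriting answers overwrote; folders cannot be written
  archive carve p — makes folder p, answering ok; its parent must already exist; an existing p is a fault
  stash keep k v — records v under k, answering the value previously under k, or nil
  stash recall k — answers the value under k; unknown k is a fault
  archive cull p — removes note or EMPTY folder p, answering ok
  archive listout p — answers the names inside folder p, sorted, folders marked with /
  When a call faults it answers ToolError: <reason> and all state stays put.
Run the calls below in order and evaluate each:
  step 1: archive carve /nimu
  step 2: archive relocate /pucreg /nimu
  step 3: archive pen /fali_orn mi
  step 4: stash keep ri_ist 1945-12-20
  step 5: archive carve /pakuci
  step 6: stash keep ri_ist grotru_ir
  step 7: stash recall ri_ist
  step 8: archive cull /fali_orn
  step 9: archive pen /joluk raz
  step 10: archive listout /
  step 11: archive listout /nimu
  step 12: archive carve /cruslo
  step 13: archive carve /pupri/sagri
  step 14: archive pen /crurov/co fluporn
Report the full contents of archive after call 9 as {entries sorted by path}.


$ archive carve /nimu
  ok
$ archive relocate /pucreg /nimu
  ToolError: exists
$ archive pen /fali_orn mi
  created
$ stash keep ri_ist 1945-12-20
  nil
$ archive carve /pakuci
  ok
$ stash keep ri_ist grotru_ir
  1945-12-20
$ stash recall ri_ist
  grotru_ir
$ archive cull /fali_orn
  ok
$ archive pen /joluk raz
  created
$ archive listout /
  [joluk, nimu/, pakuci/, pucreg]
$ archive listout /nimu
  []
$ archive carve /cruslo
  ok
$ archive carve /pupri/sagri
  ToolError: no parent
$ archive pen /crurov/co fluporn
  ToolError: no parent

Answer: {joluk=raz, nimu/, pakuci/, pucreg=slobroke}


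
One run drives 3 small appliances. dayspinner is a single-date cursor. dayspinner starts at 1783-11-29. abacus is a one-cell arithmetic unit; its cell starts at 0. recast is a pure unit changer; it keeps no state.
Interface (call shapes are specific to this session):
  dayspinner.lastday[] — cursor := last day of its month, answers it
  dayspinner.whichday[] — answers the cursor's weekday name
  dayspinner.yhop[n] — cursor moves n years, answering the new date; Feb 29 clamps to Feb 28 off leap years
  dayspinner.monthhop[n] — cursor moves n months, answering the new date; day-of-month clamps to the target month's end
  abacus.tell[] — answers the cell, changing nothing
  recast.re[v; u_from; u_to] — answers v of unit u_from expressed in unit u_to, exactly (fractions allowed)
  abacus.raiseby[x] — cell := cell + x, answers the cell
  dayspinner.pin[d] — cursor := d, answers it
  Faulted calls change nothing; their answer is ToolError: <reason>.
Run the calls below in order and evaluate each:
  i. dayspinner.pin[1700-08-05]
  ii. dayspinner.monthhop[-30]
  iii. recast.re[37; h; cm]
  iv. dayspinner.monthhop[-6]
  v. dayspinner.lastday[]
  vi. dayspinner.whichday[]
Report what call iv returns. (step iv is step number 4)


→ pin(d→1700-08-05)
← 1700-08-05
→ monthhop(n→-30)
← 1698-02-05
→ re(v→37, u_from→h, u_to→cm)
← ToolError: incompatible units
→ monthhop(n→-6)
← 1697-08-05
→ lastday()
← 1697-08-31
→ whichday()
← Saturday

Answer: 1697-08-05


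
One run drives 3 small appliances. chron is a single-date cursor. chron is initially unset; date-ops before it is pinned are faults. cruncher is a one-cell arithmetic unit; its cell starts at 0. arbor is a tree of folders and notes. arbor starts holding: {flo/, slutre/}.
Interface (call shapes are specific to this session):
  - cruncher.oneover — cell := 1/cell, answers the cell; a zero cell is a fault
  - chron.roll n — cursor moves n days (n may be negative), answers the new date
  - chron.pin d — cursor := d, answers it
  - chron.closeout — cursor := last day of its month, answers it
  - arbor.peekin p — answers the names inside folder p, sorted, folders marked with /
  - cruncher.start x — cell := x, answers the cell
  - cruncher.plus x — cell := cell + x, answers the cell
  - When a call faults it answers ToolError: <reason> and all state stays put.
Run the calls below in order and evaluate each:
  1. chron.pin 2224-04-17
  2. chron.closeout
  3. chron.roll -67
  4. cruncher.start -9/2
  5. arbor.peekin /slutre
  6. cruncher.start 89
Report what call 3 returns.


>> chron.pin(d: 2224-04-17)
<< 2224-04-17
>> chron.closeout()
<< 2224-04-30
>> chron.roll(n: -67)
<< 2224-02-23
>> cruncher.start(x: -9/2)
<< -9/2
>> arbor.peekin(p: /slutre)
<< []
>> cruncher.start(x: 89)
<< 89

Answer: 2224-02-23


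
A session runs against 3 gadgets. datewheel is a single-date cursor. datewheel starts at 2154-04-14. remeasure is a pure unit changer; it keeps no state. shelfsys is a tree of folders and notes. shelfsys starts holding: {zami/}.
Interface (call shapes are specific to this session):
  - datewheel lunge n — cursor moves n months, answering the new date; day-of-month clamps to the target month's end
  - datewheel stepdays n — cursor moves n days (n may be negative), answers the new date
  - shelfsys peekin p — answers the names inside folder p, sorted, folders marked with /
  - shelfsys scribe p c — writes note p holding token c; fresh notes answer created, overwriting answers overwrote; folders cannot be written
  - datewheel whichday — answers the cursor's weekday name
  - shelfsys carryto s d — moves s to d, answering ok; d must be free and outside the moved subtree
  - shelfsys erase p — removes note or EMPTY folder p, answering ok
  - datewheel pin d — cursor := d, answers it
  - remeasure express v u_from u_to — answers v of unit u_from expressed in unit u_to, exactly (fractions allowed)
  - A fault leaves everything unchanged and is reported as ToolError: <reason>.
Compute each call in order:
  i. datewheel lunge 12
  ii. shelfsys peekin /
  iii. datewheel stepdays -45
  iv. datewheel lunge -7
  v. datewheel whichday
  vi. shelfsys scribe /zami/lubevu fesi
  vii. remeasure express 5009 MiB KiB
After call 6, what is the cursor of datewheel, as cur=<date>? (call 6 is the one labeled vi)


Answer: cur=2154-07-28

Derivation:
% datewheel lunge(n: 12) => 2155-04-14
% shelfsys peekin(p: /) => [zami/]
% datewheel stepdays(n: -45) => 2155-02-28
% datewheel lunge(n: -7) => 2154-07-28
% datewheel whichday() => Sunday
% shelfsys scribe(p: /zami/lubevu, c: fesi) => created
% remeasure express(v: 5009, u_from: MiB, u_to: KiB) => 5129216


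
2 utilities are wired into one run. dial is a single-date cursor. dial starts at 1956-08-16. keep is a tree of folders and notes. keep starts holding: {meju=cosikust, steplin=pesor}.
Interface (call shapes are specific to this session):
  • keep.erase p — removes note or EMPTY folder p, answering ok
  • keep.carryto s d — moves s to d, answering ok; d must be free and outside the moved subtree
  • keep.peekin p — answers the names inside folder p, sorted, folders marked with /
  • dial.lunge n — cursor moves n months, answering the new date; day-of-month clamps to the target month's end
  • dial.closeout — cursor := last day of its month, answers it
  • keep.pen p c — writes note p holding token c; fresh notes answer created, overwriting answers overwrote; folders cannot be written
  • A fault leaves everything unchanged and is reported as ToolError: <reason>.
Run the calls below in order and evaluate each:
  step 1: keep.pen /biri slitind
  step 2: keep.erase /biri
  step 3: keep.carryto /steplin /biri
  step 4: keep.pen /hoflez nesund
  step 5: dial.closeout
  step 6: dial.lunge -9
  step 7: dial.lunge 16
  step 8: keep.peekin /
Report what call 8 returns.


Answer: [biri, hoflez, meju]

Derivation:
% keep.pen(p→/biri, c→slitind) ~> created
% keep.erase(p→/biri) ~> ok
% keep.carryto(s→/steplin, d→/biri) ~> ok
% keep.pen(p→/hoflez, c→nesund) ~> created
% dial.closeout() ~> 1956-08-31
% dial.lunge(n→-9) ~> 1955-11-30
% dial.lunge(n→16) ~> 1957-03-30
% keep.peekin(p→/) ~> [biri, hoflez, meju]


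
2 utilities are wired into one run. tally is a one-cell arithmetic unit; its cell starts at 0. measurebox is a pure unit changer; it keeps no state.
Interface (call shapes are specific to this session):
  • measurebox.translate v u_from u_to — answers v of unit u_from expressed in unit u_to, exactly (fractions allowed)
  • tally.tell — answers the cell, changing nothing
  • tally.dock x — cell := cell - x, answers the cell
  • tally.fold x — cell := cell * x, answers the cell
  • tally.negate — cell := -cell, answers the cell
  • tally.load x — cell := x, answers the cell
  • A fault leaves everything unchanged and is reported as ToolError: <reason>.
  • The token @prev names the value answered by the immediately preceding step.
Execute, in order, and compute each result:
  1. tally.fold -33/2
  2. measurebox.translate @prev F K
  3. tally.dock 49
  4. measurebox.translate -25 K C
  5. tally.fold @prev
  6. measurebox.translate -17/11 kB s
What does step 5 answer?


==> tally.fold(-33/2)
<== 0
==> measurebox.translate(@prev, F, K)
<== 45967/180
==> tally.dock(49)
<== -49
==> measurebox.translate(-25, K, C)
<== -5963/20
==> tally.fold(@prev)
<== 292187/20
==> measurebox.translate(-17/11, kB, s)
<== ToolError: incompatible units

Answer: 292187/20


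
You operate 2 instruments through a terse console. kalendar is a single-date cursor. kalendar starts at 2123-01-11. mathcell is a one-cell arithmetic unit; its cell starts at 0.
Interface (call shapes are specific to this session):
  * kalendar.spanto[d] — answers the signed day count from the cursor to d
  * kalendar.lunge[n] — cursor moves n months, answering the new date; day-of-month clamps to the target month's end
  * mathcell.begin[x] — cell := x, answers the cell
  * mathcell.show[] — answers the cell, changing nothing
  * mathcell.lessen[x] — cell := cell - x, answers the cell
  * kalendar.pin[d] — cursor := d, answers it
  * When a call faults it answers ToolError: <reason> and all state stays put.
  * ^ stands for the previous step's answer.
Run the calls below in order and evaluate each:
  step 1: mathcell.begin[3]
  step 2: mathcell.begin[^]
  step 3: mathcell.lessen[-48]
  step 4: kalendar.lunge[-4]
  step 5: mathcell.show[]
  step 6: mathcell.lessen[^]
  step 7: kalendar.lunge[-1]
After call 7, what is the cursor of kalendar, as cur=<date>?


Answer: cur=2122-08-11

Derivation:
% begin x: 3
:: 3
% begin x: ^
:: 3
% lessen x: -48
:: 51
% lunge n: -4
:: 2122-09-11
% show
:: 51
% lessen x: ^
:: 0
% lunge n: -1
:: 2122-08-11


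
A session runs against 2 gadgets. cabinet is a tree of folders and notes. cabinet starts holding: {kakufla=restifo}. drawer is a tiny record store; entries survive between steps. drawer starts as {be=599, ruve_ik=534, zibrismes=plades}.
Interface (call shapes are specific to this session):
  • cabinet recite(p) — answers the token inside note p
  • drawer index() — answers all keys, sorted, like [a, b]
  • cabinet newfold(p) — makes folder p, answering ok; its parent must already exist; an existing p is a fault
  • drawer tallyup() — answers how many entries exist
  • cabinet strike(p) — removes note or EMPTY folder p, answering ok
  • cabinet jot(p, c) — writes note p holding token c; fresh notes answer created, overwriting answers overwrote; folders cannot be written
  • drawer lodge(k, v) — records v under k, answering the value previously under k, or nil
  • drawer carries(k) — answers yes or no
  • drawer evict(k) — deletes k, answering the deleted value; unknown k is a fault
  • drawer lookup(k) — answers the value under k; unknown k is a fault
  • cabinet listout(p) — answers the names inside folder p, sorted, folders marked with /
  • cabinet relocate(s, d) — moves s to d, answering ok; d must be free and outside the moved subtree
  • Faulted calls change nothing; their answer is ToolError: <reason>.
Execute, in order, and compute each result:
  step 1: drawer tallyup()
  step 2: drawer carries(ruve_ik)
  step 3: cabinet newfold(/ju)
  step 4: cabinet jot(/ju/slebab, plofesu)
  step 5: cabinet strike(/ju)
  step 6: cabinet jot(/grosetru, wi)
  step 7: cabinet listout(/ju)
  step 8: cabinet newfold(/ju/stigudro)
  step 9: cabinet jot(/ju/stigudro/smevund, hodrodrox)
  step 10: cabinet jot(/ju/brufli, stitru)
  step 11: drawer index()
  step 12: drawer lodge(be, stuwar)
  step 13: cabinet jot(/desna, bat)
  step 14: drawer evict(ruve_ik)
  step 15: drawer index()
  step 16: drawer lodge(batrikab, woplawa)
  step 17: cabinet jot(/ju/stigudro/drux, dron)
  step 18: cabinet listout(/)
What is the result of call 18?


Do: drawer tallyup[]
See: 3
Do: drawer carries[k→ruve_ik]
See: yes
Do: cabinet newfold[p→/ju]
See: ok
Do: cabinet jot[p→/ju/slebab; c→plofesu]
See: created
Do: cabinet strike[p→/ju]
See: ToolError: not empty
Do: cabinet jot[p→/grosetru; c→wi]
See: created
Do: cabinet listout[p→/ju]
See: [slebab]
Do: cabinet newfold[p→/ju/stigudro]
See: ok
Do: cabinet jot[p→/ju/stigudro/smevund; c→hodrodrox]
See: created
Do: cabinet jot[p→/ju/brufli; c→stitru]
See: created
Do: drawer index[]
See: [be, ruve_ik, zibrismes]
Do: drawer lodge[k→be; v→stuwar]
See: 599
Do: cabinet jot[p→/desna; c→bat]
See: created
Do: drawer evict[k→ruve_ik]
See: 534
Do: drawer index[]
See: [be, zibrismes]
Do: drawer lodge[k→batrikab; v→woplawa]
See: nil
Do: cabinet jot[p→/ju/stigudro/drux; c→dron]
See: created
Do: cabinet listout[p→/]
See: [desna, grosetru, ju/, kakufla]

Answer: [desna, grosetru, ju/, kakufla]


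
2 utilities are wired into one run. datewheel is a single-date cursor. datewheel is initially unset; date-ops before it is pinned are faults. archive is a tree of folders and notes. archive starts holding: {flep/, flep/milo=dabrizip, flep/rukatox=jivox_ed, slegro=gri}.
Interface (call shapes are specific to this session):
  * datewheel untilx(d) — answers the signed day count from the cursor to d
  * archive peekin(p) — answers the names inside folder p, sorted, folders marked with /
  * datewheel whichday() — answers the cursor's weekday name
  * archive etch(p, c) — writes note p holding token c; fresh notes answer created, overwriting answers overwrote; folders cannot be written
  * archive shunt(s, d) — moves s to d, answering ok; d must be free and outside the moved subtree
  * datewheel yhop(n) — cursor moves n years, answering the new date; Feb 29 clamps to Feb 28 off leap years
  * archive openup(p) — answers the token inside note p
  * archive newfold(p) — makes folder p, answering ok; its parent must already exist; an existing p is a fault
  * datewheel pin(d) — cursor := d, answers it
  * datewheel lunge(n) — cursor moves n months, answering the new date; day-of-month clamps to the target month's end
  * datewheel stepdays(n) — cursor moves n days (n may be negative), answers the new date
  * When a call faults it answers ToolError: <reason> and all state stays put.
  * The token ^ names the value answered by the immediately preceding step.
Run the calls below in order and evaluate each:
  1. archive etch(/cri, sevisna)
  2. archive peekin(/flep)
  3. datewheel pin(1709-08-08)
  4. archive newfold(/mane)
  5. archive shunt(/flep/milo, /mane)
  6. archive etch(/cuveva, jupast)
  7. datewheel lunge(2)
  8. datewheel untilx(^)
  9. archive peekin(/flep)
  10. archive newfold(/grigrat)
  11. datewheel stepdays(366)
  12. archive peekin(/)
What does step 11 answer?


Answer: 1710-10-09

Derivation:
% archive etch(p→/cri, c→sevisna) == created
% archive peekin(p→/flep) == [milo, rukatox]
% datewheel pin(d→1709-08-08) == 1709-08-08
% archive newfold(p→/mane) == ok
% archive shunt(s→/flep/milo, d→/mane) == ToolError: exists
% archive etch(p→/cuveva, c→jupast) == created
% datewheel lunge(n→2) == 1709-10-08
% datewheel untilx(d→^) == 0
% archive peekin(p→/flep) == [milo, rukatox]
% archive newfold(p→/grigrat) == ok
% datewheel stepdays(n→366) == 1710-10-09
% archive peekin(p→/) == [cri, cuveva, flep/, grigrat/, mane/, slegro]


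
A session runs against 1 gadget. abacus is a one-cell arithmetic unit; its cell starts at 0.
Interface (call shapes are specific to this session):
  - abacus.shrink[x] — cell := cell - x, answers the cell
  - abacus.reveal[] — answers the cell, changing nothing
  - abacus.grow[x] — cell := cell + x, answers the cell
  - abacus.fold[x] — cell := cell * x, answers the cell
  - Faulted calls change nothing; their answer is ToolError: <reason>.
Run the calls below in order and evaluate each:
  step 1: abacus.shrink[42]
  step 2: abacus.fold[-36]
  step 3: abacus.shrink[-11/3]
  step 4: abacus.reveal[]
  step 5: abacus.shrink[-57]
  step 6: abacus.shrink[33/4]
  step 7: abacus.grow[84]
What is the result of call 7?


Answer: 19781/12

Derivation:
-> abacus.shrink(x=42)
<- -42
-> abacus.fold(x=-36)
<- 1512
-> abacus.shrink(x=-11/3)
<- 4547/3
-> abacus.reveal()
<- 4547/3
-> abacus.shrink(x=-57)
<- 4718/3
-> abacus.shrink(x=33/4)
<- 18773/12
-> abacus.grow(x=84)
<- 19781/12


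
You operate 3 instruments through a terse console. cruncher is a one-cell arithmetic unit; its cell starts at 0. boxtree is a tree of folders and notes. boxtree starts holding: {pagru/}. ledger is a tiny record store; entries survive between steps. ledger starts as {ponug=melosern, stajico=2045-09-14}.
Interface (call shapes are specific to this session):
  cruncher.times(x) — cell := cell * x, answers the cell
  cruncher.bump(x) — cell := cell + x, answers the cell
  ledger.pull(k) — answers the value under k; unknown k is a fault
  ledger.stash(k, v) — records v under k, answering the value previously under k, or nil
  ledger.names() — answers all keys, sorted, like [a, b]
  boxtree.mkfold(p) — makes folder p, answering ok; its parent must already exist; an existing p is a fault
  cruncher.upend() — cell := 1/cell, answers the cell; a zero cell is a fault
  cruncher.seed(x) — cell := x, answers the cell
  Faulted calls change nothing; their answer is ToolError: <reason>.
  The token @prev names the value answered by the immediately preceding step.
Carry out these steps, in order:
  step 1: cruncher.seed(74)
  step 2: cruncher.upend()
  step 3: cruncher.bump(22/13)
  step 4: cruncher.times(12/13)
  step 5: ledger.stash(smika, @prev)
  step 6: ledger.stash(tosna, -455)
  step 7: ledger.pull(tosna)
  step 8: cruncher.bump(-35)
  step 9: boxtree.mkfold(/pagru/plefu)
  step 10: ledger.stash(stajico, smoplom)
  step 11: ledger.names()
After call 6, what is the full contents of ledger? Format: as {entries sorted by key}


Answer: {ponug=melosern, smika=9846/6253, stajico=2045-09-14, tosna=-455}

Derivation:
[in] cruncher.seed 74
  74
[in] cruncher.upend
  1/74
[in] cruncher.bump 22/13
  1641/962
[in] cruncher.times 12/13
  9846/6253
[in] ledger.stash smika @prev
  nil
[in] ledger.stash tosna -455
  nil
[in] ledger.pull tosna
  -455
[in] cruncher.bump -35
  -209009/6253
[in] boxtree.mkfold /pagru/plefu
  ok
[in] ledger.stash stajico smoplom
  2045-09-14
[in] ledger.names
  [ponug, smika, stajico, tosna]


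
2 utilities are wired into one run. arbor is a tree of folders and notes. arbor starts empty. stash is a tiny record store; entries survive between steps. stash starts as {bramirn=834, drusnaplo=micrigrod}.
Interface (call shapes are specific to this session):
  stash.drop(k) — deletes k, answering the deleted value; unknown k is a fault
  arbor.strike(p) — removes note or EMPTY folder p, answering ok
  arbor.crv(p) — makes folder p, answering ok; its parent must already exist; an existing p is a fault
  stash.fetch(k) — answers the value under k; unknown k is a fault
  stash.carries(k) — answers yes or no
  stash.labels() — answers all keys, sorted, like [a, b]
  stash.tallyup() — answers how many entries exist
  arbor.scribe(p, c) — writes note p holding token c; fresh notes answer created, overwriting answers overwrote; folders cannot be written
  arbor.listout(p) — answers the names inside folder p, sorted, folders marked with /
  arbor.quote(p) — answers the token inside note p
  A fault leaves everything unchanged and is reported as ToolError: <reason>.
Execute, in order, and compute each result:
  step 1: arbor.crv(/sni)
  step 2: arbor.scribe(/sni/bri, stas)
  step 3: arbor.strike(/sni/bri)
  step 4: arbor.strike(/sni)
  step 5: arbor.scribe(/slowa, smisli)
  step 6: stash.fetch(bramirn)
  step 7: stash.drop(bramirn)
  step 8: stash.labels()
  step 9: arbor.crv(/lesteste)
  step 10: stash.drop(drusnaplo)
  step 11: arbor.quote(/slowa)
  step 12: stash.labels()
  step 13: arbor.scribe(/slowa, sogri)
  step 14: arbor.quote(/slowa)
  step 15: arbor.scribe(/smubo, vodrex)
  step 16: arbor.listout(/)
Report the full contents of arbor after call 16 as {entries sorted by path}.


Answer: {lesteste/, slowa=sogri, smubo=vodrex}

Derivation:
! crv(p→/sni) => ok
! scribe(p→/sni/bri, c→stas) => created
! strike(p→/sni/bri) => ok
! strike(p→/sni) => ok
! scribe(p→/slowa, c→smisli) => created
! fetch(k→bramirn) => 834
! drop(k→bramirn) => 834
! labels() => [drusnaplo]
! crv(p→/lesteste) => ok
! drop(k→drusnaplo) => micrigrod
! quote(p→/slowa) => smisli
! labels() => []
! scribe(p→/slowa, c→sogri) => overwrote
! quote(p→/slowa) => sogri
! scribe(p→/smubo, c→vodrex) => created
! listout(p→/) => [lesteste/, slowa, smubo]


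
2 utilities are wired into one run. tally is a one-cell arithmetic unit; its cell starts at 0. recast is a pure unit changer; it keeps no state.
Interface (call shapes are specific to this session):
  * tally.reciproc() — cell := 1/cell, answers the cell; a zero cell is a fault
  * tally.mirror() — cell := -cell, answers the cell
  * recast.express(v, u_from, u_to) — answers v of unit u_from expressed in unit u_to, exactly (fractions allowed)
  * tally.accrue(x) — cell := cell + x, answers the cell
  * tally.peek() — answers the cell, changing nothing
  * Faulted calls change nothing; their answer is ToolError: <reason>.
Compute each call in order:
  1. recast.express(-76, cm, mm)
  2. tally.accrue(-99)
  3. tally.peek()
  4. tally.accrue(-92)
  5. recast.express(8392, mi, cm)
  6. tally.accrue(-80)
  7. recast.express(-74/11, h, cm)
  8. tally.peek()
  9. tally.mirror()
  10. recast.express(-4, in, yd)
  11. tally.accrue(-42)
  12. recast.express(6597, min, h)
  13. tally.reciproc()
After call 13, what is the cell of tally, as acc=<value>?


Answer: acc=1/229

Derivation:
I use recast.express(v: -76, u_from: cm, u_to: mm), and see -760.
Then tally.accrue(x: -99): -99.
Then tally.peek, and observe -99.
I use tally.accrue(x: -92), and get -191.
I try recast.express(v: 8392, u_from: mi, u_to: cm), which returns 6752807424/5.
I try tally.accrue(x: -80), and see -271.
I try recast.express(v: -74/11, u_from: h, u_to: cm), giving ToolError: incompatible units.
Then tally.peek: -271.
I try tally.mirror, — result: 271.
Invoking recast.express(v: -4, u_from: in, u_to: yd), and see -1/9.
Calling tally.accrue(x: -42), yielding 229.
I call recast.express(v: 6597, u_from: min, u_to: h), → 2199/20.
Invoking tally.reciproc(), and observe 1/229.


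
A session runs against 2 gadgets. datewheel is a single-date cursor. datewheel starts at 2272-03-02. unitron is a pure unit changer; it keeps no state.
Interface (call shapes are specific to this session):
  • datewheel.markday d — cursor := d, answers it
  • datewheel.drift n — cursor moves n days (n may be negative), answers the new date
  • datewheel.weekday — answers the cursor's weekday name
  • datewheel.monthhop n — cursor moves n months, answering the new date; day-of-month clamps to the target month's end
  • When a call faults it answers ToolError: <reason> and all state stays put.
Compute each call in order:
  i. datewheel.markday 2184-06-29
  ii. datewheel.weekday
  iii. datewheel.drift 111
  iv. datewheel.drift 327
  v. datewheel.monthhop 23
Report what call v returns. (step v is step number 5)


Step: datewheel.markday[d=2184-06-29]
Result: 2184-06-29
Step: datewheel.weekday[]
Result: Tuesday
Step: datewheel.drift[n=111]
Result: 2184-10-18
Step: datewheel.drift[n=327]
Result: 2185-09-10
Step: datewheel.monthhop[n=23]
Result: 2187-08-10

Answer: 2187-08-10


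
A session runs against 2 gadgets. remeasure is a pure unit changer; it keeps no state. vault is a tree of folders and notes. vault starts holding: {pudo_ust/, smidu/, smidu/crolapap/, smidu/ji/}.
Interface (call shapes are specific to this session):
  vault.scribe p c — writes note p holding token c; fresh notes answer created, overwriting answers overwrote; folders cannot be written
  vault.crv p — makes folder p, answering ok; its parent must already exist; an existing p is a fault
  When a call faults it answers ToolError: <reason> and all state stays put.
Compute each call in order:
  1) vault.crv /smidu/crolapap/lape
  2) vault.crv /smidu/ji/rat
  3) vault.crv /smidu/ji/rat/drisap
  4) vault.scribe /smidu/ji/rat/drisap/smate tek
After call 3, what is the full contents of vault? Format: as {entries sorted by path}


Answer: {pudo_ust/, smidu/, smidu/crolapap/, smidu/crolapap/lape/, smidu/ji/, smidu/ji/rat/, smidu/ji/rat/drisap/}

Derivation:
I call vault.crv with p='/smidu/crolapap/lape', — result: ok.
I use vault.crv with p='/smidu/ji/rat': ok.
Now I run vault.crv with p='/smidu/ji/rat/drisap', and observe ok.
I call vault.scribe with p='/smidu/ji/rat/drisap/smate', c='tek', and get created.


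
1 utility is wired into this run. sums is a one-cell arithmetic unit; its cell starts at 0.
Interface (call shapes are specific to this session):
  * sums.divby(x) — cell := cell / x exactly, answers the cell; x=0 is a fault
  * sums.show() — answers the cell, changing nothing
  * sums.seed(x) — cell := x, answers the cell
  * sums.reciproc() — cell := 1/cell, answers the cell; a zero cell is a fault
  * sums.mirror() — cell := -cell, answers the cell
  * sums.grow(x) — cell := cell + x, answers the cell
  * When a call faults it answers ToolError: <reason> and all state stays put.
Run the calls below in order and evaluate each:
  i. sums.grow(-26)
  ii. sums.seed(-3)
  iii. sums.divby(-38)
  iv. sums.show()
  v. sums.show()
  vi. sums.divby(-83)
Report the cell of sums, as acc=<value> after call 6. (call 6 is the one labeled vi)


Do: sums.grow[x: -26]
See: -26
Do: sums.seed[x: -3]
See: -3
Do: sums.divby[x: -38]
See: 3/38
Do: sums.show[]
See: 3/38
Do: sums.show[]
See: 3/38
Do: sums.divby[x: -83]
See: -3/3154

Answer: acc=-3/3154


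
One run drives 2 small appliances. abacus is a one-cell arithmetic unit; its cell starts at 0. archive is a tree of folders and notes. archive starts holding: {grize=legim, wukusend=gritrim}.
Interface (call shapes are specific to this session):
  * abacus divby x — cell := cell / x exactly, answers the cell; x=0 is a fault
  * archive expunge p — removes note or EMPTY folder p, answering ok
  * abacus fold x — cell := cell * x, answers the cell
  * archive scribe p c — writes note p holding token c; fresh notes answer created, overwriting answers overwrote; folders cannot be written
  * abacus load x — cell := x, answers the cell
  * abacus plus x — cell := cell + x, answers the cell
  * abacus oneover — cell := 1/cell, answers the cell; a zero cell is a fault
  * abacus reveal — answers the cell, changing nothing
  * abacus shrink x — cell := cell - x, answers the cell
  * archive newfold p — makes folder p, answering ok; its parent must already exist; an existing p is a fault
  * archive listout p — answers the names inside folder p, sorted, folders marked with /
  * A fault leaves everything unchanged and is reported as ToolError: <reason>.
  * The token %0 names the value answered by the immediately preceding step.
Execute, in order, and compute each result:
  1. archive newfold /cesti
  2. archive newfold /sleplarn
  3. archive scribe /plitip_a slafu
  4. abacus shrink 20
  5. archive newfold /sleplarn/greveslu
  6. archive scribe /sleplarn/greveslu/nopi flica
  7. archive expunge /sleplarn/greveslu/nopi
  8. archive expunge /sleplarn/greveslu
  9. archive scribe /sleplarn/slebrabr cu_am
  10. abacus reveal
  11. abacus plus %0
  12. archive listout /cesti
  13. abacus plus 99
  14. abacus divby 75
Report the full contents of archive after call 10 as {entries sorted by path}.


Step: archive newfold[/cesti]
Result: ok
Step: archive newfold[/sleplarn]
Result: ok
Step: archive scribe[/plitip_a; slafu]
Result: created
Step: abacus shrink[20]
Result: -20
Step: archive newfold[/sleplarn/greveslu]
Result: ok
Step: archive scribe[/sleplarn/greveslu/nopi; flica]
Result: created
Step: archive expunge[/sleplarn/greveslu/nopi]
Result: ok
Step: archive expunge[/sleplarn/greveslu]
Result: ok
Step: archive scribe[/sleplarn/slebrabr; cu_am]
Result: created
Step: abacus reveal[]
Result: -20
Step: abacus plus[%0]
Result: -40
Step: archive listout[/cesti]
Result: []
Step: abacus plus[99]
Result: 59
Step: abacus divby[75]
Result: 59/75

Answer: {cesti/, grize=legim, plitip_a=slafu, sleplarn/, sleplarn/slebrabr=cu_am, wukusend=gritrim}


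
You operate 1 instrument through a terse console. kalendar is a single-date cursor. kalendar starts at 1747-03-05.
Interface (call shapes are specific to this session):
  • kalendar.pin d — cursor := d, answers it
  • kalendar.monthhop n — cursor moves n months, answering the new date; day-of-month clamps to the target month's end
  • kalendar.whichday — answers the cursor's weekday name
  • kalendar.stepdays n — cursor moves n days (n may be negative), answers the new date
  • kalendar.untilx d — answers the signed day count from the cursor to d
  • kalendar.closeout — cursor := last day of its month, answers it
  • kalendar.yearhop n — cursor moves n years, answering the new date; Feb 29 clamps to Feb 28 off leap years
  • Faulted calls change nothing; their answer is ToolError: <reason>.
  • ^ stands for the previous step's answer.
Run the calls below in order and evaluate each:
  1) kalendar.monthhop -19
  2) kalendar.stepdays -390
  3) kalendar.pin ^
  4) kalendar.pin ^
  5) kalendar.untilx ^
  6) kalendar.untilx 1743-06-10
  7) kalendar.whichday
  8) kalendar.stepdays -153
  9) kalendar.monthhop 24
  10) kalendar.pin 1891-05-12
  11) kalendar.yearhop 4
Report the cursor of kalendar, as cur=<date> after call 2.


Answer: cur=1744-07-11

Derivation:
I call monthhop passing n→-19, → 1745-08-05.
Then stepdays passing n→-390: 1744-07-11.
Now I run pin passing d→^, which returns 1744-07-11.
I try pin passing d→^, giving 1744-07-11.
I run untilx passing d→^, which returns 0.
Invoking untilx passing d→1743-06-10, and get -397.
I use whichday, yielding Saturday.
Using stepdays passing n→-153, yielding 1744-02-09.
I run monthhop passing n→24, — result: 1746-02-09.
Calling pin passing d→1891-05-12, → 1891-05-12.
I invoke yearhop passing n→4, → 1895-05-12.


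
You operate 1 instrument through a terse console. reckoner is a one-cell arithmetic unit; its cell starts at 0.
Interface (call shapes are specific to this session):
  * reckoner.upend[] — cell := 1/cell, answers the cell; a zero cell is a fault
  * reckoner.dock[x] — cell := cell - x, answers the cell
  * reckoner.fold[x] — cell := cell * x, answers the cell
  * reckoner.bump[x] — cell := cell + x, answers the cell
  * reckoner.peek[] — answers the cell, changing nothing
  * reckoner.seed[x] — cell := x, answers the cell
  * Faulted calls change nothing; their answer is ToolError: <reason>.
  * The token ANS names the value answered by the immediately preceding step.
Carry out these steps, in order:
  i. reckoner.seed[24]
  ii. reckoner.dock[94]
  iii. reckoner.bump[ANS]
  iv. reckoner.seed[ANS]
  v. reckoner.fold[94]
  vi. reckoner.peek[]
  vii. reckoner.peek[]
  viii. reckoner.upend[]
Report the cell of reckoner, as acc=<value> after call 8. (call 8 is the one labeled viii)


Next I call reckoner.seed using x='24', giving 24.
I invoke reckoner.dock using x='94', and get -70.
Then reckoner.bump using x='ANS', giving -140.
I call reckoner.seed using x='ANS', yielding -140.
Then reckoner.fold using x='94': -13160.
I call reckoner.peek, giving -13160.
Invoking reckoner.peek, and see -13160.
Invoking reckoner.upend, giving -1/13160.

Answer: acc=-1/13160


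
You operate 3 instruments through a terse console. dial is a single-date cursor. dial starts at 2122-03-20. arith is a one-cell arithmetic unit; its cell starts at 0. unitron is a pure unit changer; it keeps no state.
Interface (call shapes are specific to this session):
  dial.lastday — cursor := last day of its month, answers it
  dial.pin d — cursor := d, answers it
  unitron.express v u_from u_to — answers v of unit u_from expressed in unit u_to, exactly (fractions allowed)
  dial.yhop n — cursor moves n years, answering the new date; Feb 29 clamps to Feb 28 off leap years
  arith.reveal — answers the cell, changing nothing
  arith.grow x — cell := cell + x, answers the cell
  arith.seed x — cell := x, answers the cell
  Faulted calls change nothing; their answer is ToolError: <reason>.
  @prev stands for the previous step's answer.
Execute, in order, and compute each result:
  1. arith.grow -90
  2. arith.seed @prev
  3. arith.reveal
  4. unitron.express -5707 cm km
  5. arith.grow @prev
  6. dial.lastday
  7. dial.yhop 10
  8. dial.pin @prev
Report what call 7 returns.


→ arith.grow(-90)
← -90
→ arith.seed(@prev)
← -90
→ arith.reveal()
← -90
→ unitron.express(-5707, cm, km)
← -5707/100000
→ arith.grow(@prev)
← -9005707/100000
→ dial.lastday()
← 2122-03-31
→ dial.yhop(10)
← 2132-03-31
→ dial.pin(@prev)
← 2132-03-31

Answer: 2132-03-31


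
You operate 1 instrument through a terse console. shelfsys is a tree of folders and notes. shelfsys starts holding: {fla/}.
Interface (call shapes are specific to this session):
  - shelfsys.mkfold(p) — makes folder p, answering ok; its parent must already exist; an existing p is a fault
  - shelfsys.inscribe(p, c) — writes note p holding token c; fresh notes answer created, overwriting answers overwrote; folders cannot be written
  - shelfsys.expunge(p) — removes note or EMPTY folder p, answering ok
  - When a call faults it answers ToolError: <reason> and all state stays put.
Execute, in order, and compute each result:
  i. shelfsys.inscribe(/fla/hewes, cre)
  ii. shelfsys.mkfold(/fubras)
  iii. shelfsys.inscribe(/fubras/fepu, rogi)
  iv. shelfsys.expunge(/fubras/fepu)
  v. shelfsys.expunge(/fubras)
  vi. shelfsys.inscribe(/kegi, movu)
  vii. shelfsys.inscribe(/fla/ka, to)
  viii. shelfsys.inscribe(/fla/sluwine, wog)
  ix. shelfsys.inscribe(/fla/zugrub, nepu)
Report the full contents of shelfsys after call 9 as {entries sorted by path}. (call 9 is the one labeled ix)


>> shelfsys.inscribe(p: /fla/hewes, c: cre)
<< created
>> shelfsys.mkfold(p: /fubras)
<< ok
>> shelfsys.inscribe(p: /fubras/fepu, c: rogi)
<< created
>> shelfsys.expunge(p: /fubras/fepu)
<< ok
>> shelfsys.expunge(p: /fubras)
<< ok
>> shelfsys.inscribe(p: /kegi, c: movu)
<< created
>> shelfsys.inscribe(p: /fla/ka, c: to)
<< created
>> shelfsys.inscribe(p: /fla/sluwine, c: wog)
<< created
>> shelfsys.inscribe(p: /fla/zugrub, c: nepu)
<< created

Answer: {fla/, fla/hewes=cre, fla/ka=to, fla/sluwine=wog, fla/zugrub=nepu, kegi=movu}


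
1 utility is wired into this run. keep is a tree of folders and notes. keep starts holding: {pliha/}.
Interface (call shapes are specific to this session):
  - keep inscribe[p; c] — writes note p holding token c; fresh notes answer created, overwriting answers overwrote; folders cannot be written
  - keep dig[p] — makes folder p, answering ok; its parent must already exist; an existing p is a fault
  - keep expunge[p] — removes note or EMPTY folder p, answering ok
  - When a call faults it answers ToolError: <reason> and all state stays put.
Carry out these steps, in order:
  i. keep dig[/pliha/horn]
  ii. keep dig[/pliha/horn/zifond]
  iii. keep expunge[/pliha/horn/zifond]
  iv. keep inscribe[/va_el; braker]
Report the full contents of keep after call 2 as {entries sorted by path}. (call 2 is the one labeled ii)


Answer: {pliha/, pliha/horn/, pliha/horn/zifond/}

Derivation:
→ keep dig(p→/pliha/horn)
← ok
→ keep dig(p→/pliha/horn/zifond)
← ok
→ keep expunge(p→/pliha/horn/zifond)
← ok
→ keep inscribe(p→/va_el, c→braker)
← created


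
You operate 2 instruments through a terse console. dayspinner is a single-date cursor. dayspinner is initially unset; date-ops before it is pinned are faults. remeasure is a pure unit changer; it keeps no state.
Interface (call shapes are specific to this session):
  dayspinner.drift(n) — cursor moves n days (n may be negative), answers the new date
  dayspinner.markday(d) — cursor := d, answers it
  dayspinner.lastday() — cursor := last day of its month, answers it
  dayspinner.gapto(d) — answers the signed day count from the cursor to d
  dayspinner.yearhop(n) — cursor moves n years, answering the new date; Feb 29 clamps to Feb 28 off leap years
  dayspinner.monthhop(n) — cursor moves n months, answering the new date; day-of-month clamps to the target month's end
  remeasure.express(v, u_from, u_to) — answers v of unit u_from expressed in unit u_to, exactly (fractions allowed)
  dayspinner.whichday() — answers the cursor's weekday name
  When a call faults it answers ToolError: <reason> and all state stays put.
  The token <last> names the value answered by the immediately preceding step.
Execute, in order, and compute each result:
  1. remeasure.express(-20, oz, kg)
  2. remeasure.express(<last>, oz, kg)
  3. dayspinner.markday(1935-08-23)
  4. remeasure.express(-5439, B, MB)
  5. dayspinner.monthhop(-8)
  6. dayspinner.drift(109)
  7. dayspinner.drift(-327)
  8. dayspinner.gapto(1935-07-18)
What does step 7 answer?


$ express v: -20 u_from: oz u_to: kg
[out] -45359237/80000000
$ express v: <last> u_from: oz u_to: kg
[out] -2057460381222169/128000000000000000
$ markday d: 1935-08-23
[out] 1935-08-23
$ express v: -5439 u_from: B u_to: MB
[out] -5439/1000000
$ monthhop n: -8
[out] 1934-12-23
$ drift n: 109
[out] 1935-04-11
$ drift n: -327
[out] 1934-05-19
$ gapto d: 1935-07-18
[out] 425

Answer: 1934-05-19


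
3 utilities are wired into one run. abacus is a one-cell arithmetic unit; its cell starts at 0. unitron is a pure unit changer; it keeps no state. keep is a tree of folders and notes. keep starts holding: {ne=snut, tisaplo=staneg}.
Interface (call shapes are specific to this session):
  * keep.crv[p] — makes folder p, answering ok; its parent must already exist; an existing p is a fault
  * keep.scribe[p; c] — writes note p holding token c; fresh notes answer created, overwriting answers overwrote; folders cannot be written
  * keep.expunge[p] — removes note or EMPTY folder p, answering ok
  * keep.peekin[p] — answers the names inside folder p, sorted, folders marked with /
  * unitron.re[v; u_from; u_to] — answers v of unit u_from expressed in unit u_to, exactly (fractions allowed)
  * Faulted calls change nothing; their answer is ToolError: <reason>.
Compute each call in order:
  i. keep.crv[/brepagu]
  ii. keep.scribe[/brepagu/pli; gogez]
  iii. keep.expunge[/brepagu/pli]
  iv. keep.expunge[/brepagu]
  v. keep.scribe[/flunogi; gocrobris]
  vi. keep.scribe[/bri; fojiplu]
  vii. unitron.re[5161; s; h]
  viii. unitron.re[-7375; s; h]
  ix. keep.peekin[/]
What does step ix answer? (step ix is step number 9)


·→ keep.crv(p=/brepagu)
·← ok
·→ keep.scribe(p=/brepagu/pli, c=gogez)
·← created
·→ keep.expunge(p=/brepagu/pli)
·← ok
·→ keep.expunge(p=/brepagu)
·← ok
·→ keep.scribe(p=/flunogi, c=gocrobris)
·← created
·→ keep.scribe(p=/bri, c=fojiplu)
·← created
·→ unitron.re(v=5161, u_from=s, u_to=h)
·← 5161/3600
·→ unitron.re(v=-7375, u_from=s, u_to=h)
·← -295/144
·→ keep.peekin(p=/)
·← [bri, flunogi, ne, tisaplo]

Answer: [bri, flunogi, ne, tisaplo]
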